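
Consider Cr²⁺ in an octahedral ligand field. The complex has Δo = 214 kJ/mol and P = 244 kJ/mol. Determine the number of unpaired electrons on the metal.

4

Group 6 minus oxidation state +2 gives a d⁴ configuration for Cr²⁺.
With Δo < P the complex is high-spin.
That gives t₂g³ eg¹.
Unpaired electrons: 4.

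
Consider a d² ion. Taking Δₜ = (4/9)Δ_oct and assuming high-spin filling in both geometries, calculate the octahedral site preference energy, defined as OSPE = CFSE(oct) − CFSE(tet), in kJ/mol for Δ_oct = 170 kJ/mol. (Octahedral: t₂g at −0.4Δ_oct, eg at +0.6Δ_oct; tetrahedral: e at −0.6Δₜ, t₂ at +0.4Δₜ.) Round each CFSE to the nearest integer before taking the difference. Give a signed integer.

Octahedral high-spin t2g^2 e_g^0: CFSE = -0.8 × 170 = -136 kJ/mol.
In a tetrahedral site the filling is e^2 t2^0: CFSE(tet) = -1.2Δₜ = -1.2 × (4/9)(170) = -91 kJ/mol.
Subtracting, OSPE = -136 − (-91) = -45 kJ/mol.

-45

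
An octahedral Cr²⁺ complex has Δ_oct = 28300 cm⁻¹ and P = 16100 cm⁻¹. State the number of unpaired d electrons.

Group 6 minus oxidation state +2 gives a d⁴ configuration for Cr²⁺.
Since Δ_oct = 28300 cm⁻¹ > P = 16100 cm⁻¹, the complex adopts the low-spin configuration.
Filling d⁴ accordingly: t₂g⁴ eg⁰.
Unpaired electrons: 2.

2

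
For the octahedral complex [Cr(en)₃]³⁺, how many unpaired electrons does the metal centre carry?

en is neutral, so the +3 overall charge sits on Cr: oxidation state +3.
Cr³⁺: group 6, so d-count = 6 − 3 = 3.
For octahedral d³ the high- and low-spin configurations coincide.
Configuration: t₂g³ eg⁰, giving 3 unpaired electrons.

3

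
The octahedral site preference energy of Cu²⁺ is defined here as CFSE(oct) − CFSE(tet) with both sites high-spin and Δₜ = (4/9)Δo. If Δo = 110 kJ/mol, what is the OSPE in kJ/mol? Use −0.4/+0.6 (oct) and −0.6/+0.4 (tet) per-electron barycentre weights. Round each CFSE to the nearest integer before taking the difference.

-46

Cu sits in group 11; removing 2 electrons leaves Cu²⁺ with 11 − 2 = 9 d electrons.
In an octahedral site d⁹ (HS) is t2g^6 e_g^3, giving CFSE(oct) = -0.6Δo = -66 kJ/mol.
Tetrahedral e^4 t2^5 gives -0.4Δₜ = -0.4 × (4/9) × 110 = -20 kJ/mol.
OSPE = CFSE(oct) − CFSE(tet) = -66 − (-20) = -46 kJ/mol.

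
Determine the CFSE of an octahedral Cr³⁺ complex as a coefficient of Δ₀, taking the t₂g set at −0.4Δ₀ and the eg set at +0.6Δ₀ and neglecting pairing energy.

-1.2 Δ₀

Group 6 minus oxidation state +3 gives a d³ configuration for Cr³⁺.
Configuration: t₂g³ eg⁰.
CFSE = 3(-0.4Δ₀) + 0(0.6Δ₀) = -1.2Δ₀ + 0.0Δ₀ = -1.2Δ₀.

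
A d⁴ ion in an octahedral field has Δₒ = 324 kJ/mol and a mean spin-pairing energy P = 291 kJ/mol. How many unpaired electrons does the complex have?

2

Δₒ > P, so pairing is preferred: the ground state is low-spin.
Filling d⁴ accordingly: t₂g⁴ eg⁰.
Unpaired electrons: 2.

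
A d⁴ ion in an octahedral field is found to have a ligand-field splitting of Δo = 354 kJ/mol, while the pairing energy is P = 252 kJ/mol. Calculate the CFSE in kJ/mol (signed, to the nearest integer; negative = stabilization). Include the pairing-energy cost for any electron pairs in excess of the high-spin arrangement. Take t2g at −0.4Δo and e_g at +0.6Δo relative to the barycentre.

-314

With Δo > P the complex is low-spin.
That gives t2g^4 e_g^0.
Orbital CFSE = -1.6Δo = -1.6 × 354 = -566 kJ/mol.
Excess pairs vs high-spin: 1 − 0 = 1; pairing cost = +252 kJ/mol.
Net CFSE = -566 + 252 = -314 kJ/mol.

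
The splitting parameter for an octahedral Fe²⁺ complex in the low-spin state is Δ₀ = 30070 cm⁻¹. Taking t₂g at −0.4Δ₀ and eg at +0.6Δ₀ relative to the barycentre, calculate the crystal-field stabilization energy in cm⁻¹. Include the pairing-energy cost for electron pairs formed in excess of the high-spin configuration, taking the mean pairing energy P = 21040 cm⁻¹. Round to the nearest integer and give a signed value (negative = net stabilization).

-30088

Fe²⁺: group 8, so d-count = 8 − 2 = 6.
Configuration: t₂g⁶ eg⁰.
CFSE(orbital) = 6×(-0.4Δ₀) + 0×(0.6Δ₀) = -2.4Δ₀; with Δ₀ = 30070 cm⁻¹ that is -72168 cm⁻¹.
Pairing penalty: 3 pairs vs 1 in the high-spin reference → 2 extra × P = 42080 cm⁻¹.
Overall CFSE = -72168 + 42080 = -30088 cm⁻¹.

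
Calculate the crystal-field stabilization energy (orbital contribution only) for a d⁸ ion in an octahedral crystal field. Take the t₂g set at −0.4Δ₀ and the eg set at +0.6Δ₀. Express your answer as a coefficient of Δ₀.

-1.2 Δ₀

For octahedral d⁸ the high- and low-spin configurations coincide.
Configuration: t₂g⁶ eg².
CFSE = 6(-0.4Δ₀) + 2(0.6Δ₀) = -2.4Δ₀ + 1.2Δ₀ = -1.2Δ₀.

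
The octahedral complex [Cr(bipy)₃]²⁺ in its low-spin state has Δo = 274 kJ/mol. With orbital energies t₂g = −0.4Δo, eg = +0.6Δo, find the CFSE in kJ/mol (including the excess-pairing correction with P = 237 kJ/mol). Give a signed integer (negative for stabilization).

-201

bipy is neutral, so the +2 overall charge sits on Cr: oxidation state +2.
Cr²⁺: group 6, so d-count = 6 − 2 = 4.
Configuration: t₂g⁴ eg⁰.
Orbital CFSE = 4(-0.4) + 0(0.6) = -1.6Δo = -1.6 × 274 = -438 kJ/mol.
Pairing penalty: 1 pair vs 0 in the high-spin reference → 1 extra × P = 237 kJ/mol.
Net CFSE = -438 + 237 = -201 kJ/mol.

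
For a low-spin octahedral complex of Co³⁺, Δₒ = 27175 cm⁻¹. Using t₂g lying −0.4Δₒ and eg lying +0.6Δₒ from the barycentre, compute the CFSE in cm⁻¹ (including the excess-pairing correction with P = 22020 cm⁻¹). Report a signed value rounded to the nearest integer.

-21180

Co³⁺: group 9, so d-count = 9 − 3 = 6.
The d⁶ electrons fill as t₂g⁶ eg⁰.
CFSE(orbital) = 6×(-0.4Δₒ) + 0×(0.6Δₒ) = -2.4Δₒ; with Δₒ = 27175 cm⁻¹ that is -65220 cm⁻¹.
High-spin d⁶ would be t₂g⁴ eg² with 1 pair; low-spin has 3, so 2 excess pairs cost +2P = +44040 cm⁻¹.
Net CFSE = -65220 + 44040 = -21180 cm⁻¹.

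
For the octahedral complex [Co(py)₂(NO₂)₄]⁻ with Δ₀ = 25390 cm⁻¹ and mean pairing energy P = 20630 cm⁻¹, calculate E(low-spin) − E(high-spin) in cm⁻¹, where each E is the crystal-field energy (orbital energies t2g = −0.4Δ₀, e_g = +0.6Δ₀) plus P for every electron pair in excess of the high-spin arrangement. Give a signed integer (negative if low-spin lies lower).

Ligand charges: 2×(+0) from py and 4×(-1) from NO₂⁻ sum to -4; with overall charge -1, Co is +3.
Co is in group 9, so Co³⁺ is d⁶ (9 − 3 = 6).
High-spin: t2g^4 e_g^2, CFSE = -0.4Δ₀ = -10156 cm⁻¹.
For low-spin the configuration is t2g^6 e_g^0: orbital energy -2.4 × 25390 = -60936 cm⁻¹, and 2 additional pairs relative to high-spin add 41260 cm⁻¹, giving -19676 cm⁻¹.
The difference is -19676 − (-10156) = -9520 cm⁻¹, so low-spin lies lower.

-9520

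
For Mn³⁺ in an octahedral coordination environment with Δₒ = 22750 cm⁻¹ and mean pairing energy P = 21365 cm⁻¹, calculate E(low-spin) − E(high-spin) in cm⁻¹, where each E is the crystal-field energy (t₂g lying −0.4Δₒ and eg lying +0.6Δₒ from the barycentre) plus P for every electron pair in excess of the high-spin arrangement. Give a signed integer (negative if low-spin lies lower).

Mn³⁺: group 7, so d-count = 7 − 3 = 4.
High-spin: t₂g³ eg¹, CFSE = -0.6Δₒ = -13650 cm⁻¹.
For low-spin the configuration is t₂g⁴ eg⁰: orbital energy -1.6 × 22750 = -36400 cm⁻¹, and 1 additional pair relative to high-spin adds 21365 cm⁻¹, giving -15035 cm⁻¹.
The difference is -15035 − (-13650) = -1385 cm⁻¹, so low-spin lies lower.

-1385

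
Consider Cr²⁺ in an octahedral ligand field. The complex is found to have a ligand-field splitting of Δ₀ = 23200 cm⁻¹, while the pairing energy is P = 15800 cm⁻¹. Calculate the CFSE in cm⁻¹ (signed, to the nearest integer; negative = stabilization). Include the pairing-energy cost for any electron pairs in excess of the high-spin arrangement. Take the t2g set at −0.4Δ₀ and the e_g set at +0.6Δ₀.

Cr is in group 6, so Cr²⁺ is d⁴ (6 − 2 = 4).
Here Δ₀ > P (23200 > 15800), so the low-spin state is favoured.
That gives t2g^4 e_g^0.
Orbital CFSE = -1.6Δ₀ = -1.6 × 23200 = -37120 cm⁻¹.
Excess pairs vs high-spin: 1 − 0 = 1; pairing cost = +15800 cm⁻¹.
Net CFSE = -37120 + 15800 = -21320 cm⁻¹.

-21320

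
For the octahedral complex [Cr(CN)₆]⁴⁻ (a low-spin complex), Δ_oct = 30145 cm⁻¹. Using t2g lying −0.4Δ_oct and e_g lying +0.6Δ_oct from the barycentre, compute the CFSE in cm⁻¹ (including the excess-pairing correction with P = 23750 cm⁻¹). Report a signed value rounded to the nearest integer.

Each CN⁻ contributes -1; 6 × (-1) = -6. With overall charge -4, Cr is in the +2 oxidation state.
Cr is in group 6, so Cr²⁺ is d⁴ (6 − 2 = 4).
The d⁴ electrons fill as t2g^4 e_g^0.
The orbital stabilization is -1.6Δ_oct = -1.6 × 30145 = -48232 cm⁻¹.
Relative to high-spin t2g^3 e_g^1 (0 paired), the low-spin configuration has 1 additional pair, contributing +1 × 23750 = +23750 cm⁻¹.
Overall CFSE = -48232 + 23750 = -24482 cm⁻¹.

-24482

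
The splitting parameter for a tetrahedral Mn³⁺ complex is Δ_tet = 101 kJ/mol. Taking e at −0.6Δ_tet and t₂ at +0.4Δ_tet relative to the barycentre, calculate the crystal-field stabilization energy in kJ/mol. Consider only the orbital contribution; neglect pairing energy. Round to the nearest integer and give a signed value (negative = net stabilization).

Mn³⁺: group 7, so d-count = 7 − 3 = 4.
With tetrahedral geometry the complex is necessarily high-spin.
The d⁴ electrons fill as e² t₂².
CFSE(orbital) = 2×(-0.6Δ_tet) + 2×(0.4Δ_tet) = -0.4Δ_tet; with Δ_tet = 101 kJ/mol that is -40 kJ/mol.

-40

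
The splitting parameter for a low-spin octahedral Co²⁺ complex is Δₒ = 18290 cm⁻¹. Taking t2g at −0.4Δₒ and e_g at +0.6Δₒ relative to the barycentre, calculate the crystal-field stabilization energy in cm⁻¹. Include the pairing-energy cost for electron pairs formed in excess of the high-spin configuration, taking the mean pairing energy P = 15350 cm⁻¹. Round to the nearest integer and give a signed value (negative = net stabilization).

Co is in group 9, so Co²⁺ is d⁷ (9 − 2 = 7).
Configuration: t2g^6 e_g^1.
CFSE(orbital) = 6×(-0.4Δₒ) + 1×(0.6Δₒ) = -1.8Δₒ; with Δₒ = 18290 cm⁻¹ that is -32922 cm⁻¹.
Relative to high-spin t2g^5 e_g^2 (2 paired), the low-spin configuration has 1 additional pair, contributing +1 × 15350 = +15350 cm⁻¹.
Net CFSE = -32922 + 15350 = -17572 cm⁻¹.

-17572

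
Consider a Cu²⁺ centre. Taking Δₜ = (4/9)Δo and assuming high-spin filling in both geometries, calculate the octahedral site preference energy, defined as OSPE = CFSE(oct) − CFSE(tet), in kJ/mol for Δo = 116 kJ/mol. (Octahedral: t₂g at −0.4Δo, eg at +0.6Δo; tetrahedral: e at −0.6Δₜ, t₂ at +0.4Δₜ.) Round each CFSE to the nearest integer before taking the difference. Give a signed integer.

Cu sits in group 11; removing 2 electrons leaves Cu²⁺ with 11 − 2 = 9 d electrons.
In an octahedral site d⁹ (HS) is t2g^6 e_g^3, giving CFSE(oct) = -0.6Δo = -70 kJ/mol.
Tetrahedral: e^4 t2^5, CFSE = 4(−0.6) + 5(+0.4) = -0.4Δₜ = -0.4 × (4/9) × 116 = -21 kJ/mol.
Subtracting, OSPE = -70 − (-21) = -49 kJ/mol.

-49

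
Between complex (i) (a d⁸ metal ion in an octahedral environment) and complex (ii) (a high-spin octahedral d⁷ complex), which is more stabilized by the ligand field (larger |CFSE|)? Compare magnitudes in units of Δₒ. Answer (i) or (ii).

(i)

(i): t₂g⁶ eg², CFSE = -1.2Δₒ.
(ii): t₂g⁵ eg², CFSE = -0.8Δₒ.
So (i) has the larger |CFSE|.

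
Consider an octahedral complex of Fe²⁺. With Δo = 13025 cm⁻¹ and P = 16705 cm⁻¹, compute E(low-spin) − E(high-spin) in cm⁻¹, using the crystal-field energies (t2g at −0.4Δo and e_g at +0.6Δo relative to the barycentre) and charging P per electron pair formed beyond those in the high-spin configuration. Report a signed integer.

Fe is in group 8, so Fe²⁺ is d⁶ (8 − 2 = 6).
High-spin d⁶ fills as t2g^4 e_g^2 with CFSE 4(−0.4) + 2(+0.6) = -0.4Δo = -5210 cm⁻¹.
For low-spin the configuration is t2g^6 e_g^0: orbital energy -2.4 × 13025 = -31260 cm⁻¹, and 2 additional pairs relative to high-spin add 33410 cm⁻¹, giving 2150 cm⁻¹.
The difference is 2150 − (-5210) = 7360 cm⁻¹, so high-spin lies lower.

7360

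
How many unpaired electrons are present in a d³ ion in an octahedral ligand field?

Configuration: t₂g³ eg⁰, giving 3 unpaired electrons.

3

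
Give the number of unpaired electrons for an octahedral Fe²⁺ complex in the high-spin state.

Fe sits in group 8; removing 2 electrons leaves Fe²⁺ with 8 − 2 = 6 d electrons.
Configuration: t2g^4 e_g^2, giving 4 unpaired electrons.

4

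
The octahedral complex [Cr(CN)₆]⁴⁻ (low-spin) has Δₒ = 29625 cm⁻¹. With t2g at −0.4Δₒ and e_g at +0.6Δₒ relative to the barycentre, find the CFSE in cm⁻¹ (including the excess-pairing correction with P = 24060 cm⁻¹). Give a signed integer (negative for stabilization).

-23340

Each CN⁻ contributes -1; 6 × (-1) = -6. With overall charge -4, Cr is in the +2 oxidation state.
Cr sits in group 6; removing 2 electrons leaves Cr²⁺ with 6 − 2 = 4 d electrons.
Configuration: t2g^4 e_g^0.
CFSE(orbital) = 4×(-0.4Δₒ) + 0×(0.6Δₒ) = -1.6Δₒ; with Δₒ = 29625 cm⁻¹ that is -47400 cm⁻¹.
Pairing penalty: 1 pair vs 0 in the high-spin reference → 1 extra × P = 24060 cm⁻¹.
Overall CFSE = -47400 + 24060 = -23340 cm⁻¹.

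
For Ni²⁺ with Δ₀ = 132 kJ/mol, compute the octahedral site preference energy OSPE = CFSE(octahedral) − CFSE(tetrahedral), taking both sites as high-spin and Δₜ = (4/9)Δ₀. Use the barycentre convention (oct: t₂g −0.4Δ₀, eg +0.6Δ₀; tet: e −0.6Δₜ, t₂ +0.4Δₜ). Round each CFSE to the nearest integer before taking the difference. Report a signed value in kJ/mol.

-111

Ni sits in group 10; removing 2 electrons leaves Ni²⁺ with 10 − 2 = 8 d electrons.
Octahedral high-spin t₂g⁶ eg²: CFSE = -1.2 × 132 = -158 kJ/mol.
Tetrahedral: e⁴ t₂⁴, CFSE = 4(−0.6) + 4(+0.4) = -0.8Δₜ = -0.8 × (4/9) × 132 = -47 kJ/mol.
OSPE = -158 − (-47) = -111 kJ/mol.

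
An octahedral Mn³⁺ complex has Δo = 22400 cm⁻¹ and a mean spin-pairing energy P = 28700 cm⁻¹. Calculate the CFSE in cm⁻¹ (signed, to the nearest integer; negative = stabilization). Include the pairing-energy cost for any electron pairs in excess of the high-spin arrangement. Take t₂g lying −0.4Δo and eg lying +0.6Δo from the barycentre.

-13440

Mn³⁺: group 7, so d-count = 7 − 3 = 4.
Since Δo = 22400 cm⁻¹ < P = 28700 cm⁻¹, the complex adopts the high-spin configuration.
That gives t₂g³ eg¹.
Orbital CFSE = -0.6Δo = -0.6 × 22400 = -13440 cm⁻¹.
High-spin has no excess pairs, so no pairing correction applies.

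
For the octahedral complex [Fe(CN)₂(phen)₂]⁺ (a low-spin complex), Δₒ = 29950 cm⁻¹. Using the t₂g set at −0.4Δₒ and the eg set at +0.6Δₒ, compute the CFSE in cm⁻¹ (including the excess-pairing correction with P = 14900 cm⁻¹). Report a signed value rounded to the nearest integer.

Ligand charges: 2×(-1) from CN⁻ and 2×(+0) from phen sum to -2; with overall charge +1, Fe is +3.
Fe sits in group 8; removing 3 electrons leaves Fe³⁺ with 8 − 3 = 5 d electrons.
The d⁵ electrons fill as t₂g⁵ eg⁰.
CFSE(orbital) = 5×(-0.4Δₒ) + 0×(0.6Δₒ) = -2.0Δₒ; with Δₒ = 29950 cm⁻¹ that is -59900 cm⁻¹.
Relative to high-spin t₂g³ eg² (0 paired), the low-spin configuration has 2 additional pairs, contributing +2 × 14900 = +29800 cm⁻¹.
Combining: -59900 + 29800 = -30100 cm⁻¹.

-30100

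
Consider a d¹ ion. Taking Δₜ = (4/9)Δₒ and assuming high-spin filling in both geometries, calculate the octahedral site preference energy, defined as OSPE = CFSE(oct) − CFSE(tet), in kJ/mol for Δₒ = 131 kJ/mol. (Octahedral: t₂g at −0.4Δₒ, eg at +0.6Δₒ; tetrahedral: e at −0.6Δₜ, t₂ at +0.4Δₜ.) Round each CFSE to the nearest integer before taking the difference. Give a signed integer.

Octahedral high-spin t2g^1 e_g^0: CFSE = -0.4 × 131 = -52 kJ/mol.
In a tetrahedral site the filling is e^1 t2^0: CFSE(tet) = -0.6Δₜ = -0.6 × (4/9)(131) = -35 kJ/mol.
OSPE = -52 − (-35) = -17 kJ/mol.

-17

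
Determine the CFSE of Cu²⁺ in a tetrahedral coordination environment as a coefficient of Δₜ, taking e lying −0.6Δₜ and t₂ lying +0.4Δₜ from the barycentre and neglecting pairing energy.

Cu is in group 11, so Cu²⁺ is d⁹ (11 − 2 = 9).
Tetrahedral fields are weak (Δₜ ≈ 4/9 Δₒ), so electrons fill high-spin.
Configuration: e⁴ t₂⁵.
CFSE = 4(-0.6Δₜ) + 5(0.4Δₜ) = -2.4Δₜ + 2.0Δₜ = -0.4Δₜ.

-0.4 Δₜ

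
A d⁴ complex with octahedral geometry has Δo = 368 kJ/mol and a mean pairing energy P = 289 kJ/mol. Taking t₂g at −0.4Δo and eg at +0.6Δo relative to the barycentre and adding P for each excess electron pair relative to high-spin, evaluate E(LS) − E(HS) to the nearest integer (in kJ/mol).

In the high-spin limit (t₂g³ eg¹) the orbital term is -0.6Δo = -221 kJ/mol, with no excess pairing.
Low-spin t₂g⁴ eg⁰ gives -1.6Δo = -589 kJ/mol, but forming 1 extra pair costs 1P = 289 kJ/mol, so E(LS) = -589 + 289 = -300 kJ/mol.
Thus E(LS) − E(HS) = -79 kJ/mol.

-79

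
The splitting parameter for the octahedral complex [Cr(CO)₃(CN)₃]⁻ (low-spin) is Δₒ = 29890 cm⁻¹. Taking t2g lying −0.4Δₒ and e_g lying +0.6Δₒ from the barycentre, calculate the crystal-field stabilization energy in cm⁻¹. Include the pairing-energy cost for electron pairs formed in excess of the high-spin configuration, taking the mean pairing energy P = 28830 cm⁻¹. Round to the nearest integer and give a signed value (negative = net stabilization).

-18994

Ligand charges: 3×(+0) from CO and 3×(-1) from CN⁻ sum to -3; with overall charge -1, Cr is +2.
Cr sits in group 6; removing 2 electrons leaves Cr²⁺ with 6 − 2 = 4 d electrons.
The d⁴ electrons fill as t2g^4 e_g^0.
CFSE(orbital) = 4×(-0.4Δₒ) + 0×(0.6Δₒ) = -1.6Δₒ; with Δₒ = 29890 cm⁻¹ that is -47824 cm⁻¹.
Relative to high-spin t2g^3 e_g^1 (0 paired), the low-spin configuration has 1 additional pair, contributing +1 × 28830 = +28830 cm⁻¹.
Combining: -47824 + 28830 = -18994 cm⁻¹.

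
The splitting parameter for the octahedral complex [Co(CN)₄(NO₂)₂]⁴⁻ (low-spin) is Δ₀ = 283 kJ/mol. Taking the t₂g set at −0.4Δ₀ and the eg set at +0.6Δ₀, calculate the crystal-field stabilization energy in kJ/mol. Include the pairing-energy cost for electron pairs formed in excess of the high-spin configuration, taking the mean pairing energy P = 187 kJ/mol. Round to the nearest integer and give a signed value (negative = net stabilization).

Ligand charges: 4×(-1) from CN⁻ and 2×(-1) from NO₂⁻ sum to -6; with overall charge -4, Co is +2.
Co is in group 9, so Co²⁺ is d⁷ (9 − 2 = 7).
Configuration: t₂g⁶ eg¹.
CFSE(orbital) = 6×(-0.4Δ₀) + 1×(0.6Δ₀) = -1.8Δ₀; with Δ₀ = 283 kJ/mol that is -509 kJ/mol.
Relative to high-spin t₂g⁵ eg² (2 paired), the low-spin configuration has 1 additional pair, contributing +1 × 187 = +187 kJ/mol.
Combining: -509 + 187 = -322 kJ/mol.

-322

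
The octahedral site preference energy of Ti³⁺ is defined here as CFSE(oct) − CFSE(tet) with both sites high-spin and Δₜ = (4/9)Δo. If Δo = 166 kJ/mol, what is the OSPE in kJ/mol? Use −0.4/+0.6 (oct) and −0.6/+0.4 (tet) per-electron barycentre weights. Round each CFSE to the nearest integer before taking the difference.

-22

Ti sits in group 4; removing 3 electrons leaves Ti³⁺ with 4 − 3 = 1 d electrons.
In an octahedral site d¹ (HS) is t₂g¹ eg⁰, giving CFSE(oct) = -0.4Δo = -66 kJ/mol.
Tetrahedral e¹ t₂⁰ gives -0.6Δₜ = -0.6 × (4/9) × 166 = -44 kJ/mol.
OSPE = -66 − (-44) = -22 kJ/mol.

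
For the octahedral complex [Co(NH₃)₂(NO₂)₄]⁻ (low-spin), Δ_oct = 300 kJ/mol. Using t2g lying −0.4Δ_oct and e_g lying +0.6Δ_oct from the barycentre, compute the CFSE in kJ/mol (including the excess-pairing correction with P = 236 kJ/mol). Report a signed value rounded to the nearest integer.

Ligand charges: 2×(+0) from NH₃ and 4×(-1) from NO₂⁻ sum to -4; with overall charge -1, Co is +3.
Co sits in group 9; removing 3 electrons leaves Co³⁺ with 9 − 3 = 6 d electrons.
Configuration: t2g^6 e_g^0.
Orbital CFSE = 6(-0.4) + 0(0.6) = -2.4Δ_oct = -2.4 × 300 = -720 kJ/mol.
Pairing penalty: 3 pairs vs 1 in the high-spin reference → 2 extra × P = 472 kJ/mol.
Net CFSE = -720 + 472 = -248 kJ/mol.

-248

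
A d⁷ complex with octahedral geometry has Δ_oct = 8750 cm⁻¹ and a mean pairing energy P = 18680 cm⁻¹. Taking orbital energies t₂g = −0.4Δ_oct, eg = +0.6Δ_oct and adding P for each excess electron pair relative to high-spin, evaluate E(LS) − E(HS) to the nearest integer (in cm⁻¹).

High-spin: t₂g⁵ eg², CFSE = -0.8Δ_oct = -7000 cm⁻¹.
Low-spin t₂g⁶ eg¹ gives -1.8Δ_oct = -15750 cm⁻¹, but forming 1 extra pair costs 1P = 18680 cm⁻¹, so E(LS) = -15750 + 18680 = 2930 cm⁻¹.
E(LS) − E(HS) = 2930 − (-7000) = 9930 cm⁻¹.

9930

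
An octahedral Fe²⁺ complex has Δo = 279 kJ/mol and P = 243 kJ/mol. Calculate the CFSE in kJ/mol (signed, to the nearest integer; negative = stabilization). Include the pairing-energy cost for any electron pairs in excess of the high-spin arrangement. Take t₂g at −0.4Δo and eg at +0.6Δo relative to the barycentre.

-184

Fe²⁺: group 8, so d-count = 8 − 2 = 6.
Since Δo = 279 kJ/mol > P = 243 kJ/mol, the complex adopts the low-spin configuration.
Filling d⁶ accordingly: t₂g⁶ eg⁰.
Orbital CFSE = -2.4Δo = -2.4 × 279 = -670 kJ/mol.
Excess pairs vs high-spin: 3 − 1 = 2; pairing cost = +486 kJ/mol.
Net CFSE = -670 + 486 = -184 kJ/mol.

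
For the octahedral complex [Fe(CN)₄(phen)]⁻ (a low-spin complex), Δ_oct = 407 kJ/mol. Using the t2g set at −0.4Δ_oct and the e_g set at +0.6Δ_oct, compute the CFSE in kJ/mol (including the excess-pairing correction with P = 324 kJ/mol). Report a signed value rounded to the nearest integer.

-166

Ligand charges: 4×(-1) from CN⁻ and 1×(+0) from phen sum to -4; with overall charge -1, Fe is +3.
Group 8 minus oxidation state +3 gives a d⁵ configuration for Fe³⁺.
Configuration: t2g^5 e_g^0.
CFSE(orbital) = 5×(-0.4Δ_oct) + 0×(0.6Δ_oct) = -2.0Δ_oct; with Δ_oct = 407 kJ/mol that is -814 kJ/mol.
High-spin d⁵ would be t2g^3 e_g^2 with 0 pairs; low-spin has 2, so 2 excess pairs cost +2P = +648 kJ/mol.
Overall CFSE = -814 + 648 = -166 kJ/mol.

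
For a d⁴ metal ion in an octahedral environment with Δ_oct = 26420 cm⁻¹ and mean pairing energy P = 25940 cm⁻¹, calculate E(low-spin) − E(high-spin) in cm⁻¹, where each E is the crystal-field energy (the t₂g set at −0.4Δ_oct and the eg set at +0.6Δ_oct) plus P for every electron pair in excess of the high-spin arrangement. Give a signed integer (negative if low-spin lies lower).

-480

In the high-spin limit (t₂g³ eg¹) the orbital term is -0.6Δ_oct = -15852 cm⁻¹, with no excess pairing.
Low-spin: t₂g⁴ eg⁰, orbital CFSE = -1.6Δ_oct = -42272 cm⁻¹; plus 1 excess pair × P = +25940 cm⁻¹; total -16332 cm⁻¹.
The difference is -16332 − (-15852) = -480 cm⁻¹, so low-spin lies lower.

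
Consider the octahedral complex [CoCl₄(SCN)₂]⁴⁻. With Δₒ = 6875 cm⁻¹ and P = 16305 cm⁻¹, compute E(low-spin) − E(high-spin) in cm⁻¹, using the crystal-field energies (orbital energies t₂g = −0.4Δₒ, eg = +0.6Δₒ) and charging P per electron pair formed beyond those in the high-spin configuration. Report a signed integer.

9430

Ligand charges: 4×(-1) from Cl⁻ and 2×(-1) from SCN⁻ sum to -6; with overall charge -4, Co is +2.
Co sits in group 9; removing 2 electrons leaves Co²⁺ with 9 − 2 = 7 d electrons.
High-spin d⁷ fills as t₂g⁵ eg² with CFSE 5(−0.4) + 2(+0.6) = -0.8Δₒ = -5500 cm⁻¹.
Low-spin t₂g⁶ eg¹ gives -1.8Δₒ = -12375 cm⁻¹, but forming 1 extra pair costs 1P = 16305 cm⁻¹, so E(LS) = -12375 + 16305 = 3930 cm⁻¹.
E(LS) − E(HS) = 3930 − (-5500) = 9430 cm⁻¹.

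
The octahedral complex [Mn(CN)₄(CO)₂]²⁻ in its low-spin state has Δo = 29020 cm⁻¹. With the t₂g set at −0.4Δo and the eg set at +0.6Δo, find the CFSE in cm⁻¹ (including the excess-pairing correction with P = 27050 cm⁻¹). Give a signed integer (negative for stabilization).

-3940

Ligand charges: 4×(-1) from CN⁻ and 2×(+0) from CO sum to -4; with overall charge -2, Mn is +2.
Mn²⁺: group 7, so d-count = 7 − 2 = 5.
Electron filling gives t₂g⁵ eg⁰.
The orbital stabilization is -2.0Δo = -2.0 × 29020 = -58040 cm⁻¹.
High-spin d⁵ would be t₂g³ eg² with 0 pairs; low-spin has 2, so 2 excess pairs cost +2P = +54100 cm⁻¹.
Overall CFSE = -58040 + 54100 = -3940 cm⁻¹.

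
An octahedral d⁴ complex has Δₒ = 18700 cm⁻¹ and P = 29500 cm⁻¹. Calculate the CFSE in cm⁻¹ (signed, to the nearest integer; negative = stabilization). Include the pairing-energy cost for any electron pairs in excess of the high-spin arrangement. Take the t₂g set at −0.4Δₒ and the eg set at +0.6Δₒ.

Here Δₒ < P (18700 < 29500), so the high-spin state is favoured.
Filling d⁴ accordingly: t₂g³ eg¹.
Orbital CFSE = -0.6Δₒ = -0.6 × 18700 = -11220 cm⁻¹.
High-spin has no excess pairs, so no pairing correction applies.

-11220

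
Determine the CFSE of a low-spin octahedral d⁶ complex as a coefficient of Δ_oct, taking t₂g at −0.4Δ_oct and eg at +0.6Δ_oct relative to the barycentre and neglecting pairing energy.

-2.4 Δ_oct

Configuration: t₂g⁶ eg⁰.
CFSE = 6(-0.4Δ_oct) + 0(0.6Δ_oct) = -2.4Δ_oct + 0.0Δ_oct = -2.4Δ_oct.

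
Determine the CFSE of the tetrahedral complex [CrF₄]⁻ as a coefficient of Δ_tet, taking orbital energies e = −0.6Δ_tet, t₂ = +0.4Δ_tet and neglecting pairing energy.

Each F⁻ contributes -1; 4 × (-1) = -4. With overall charge -1, Cr is in the +3 oxidation state.
Group 6 minus oxidation state +3 gives a d³ configuration for Cr³⁺.
Tetrahedral fields are weak (Δₜ ≈ 4/9 Δₒ), so electrons fill high-spin.
Configuration: e² t₂¹.
CFSE = 2(-0.6Δ_tet) + 1(0.4Δ_tet) = -1.2Δ_tet + 0.4Δ_tet = -0.8Δ_tet.

-0.8 Δ_tet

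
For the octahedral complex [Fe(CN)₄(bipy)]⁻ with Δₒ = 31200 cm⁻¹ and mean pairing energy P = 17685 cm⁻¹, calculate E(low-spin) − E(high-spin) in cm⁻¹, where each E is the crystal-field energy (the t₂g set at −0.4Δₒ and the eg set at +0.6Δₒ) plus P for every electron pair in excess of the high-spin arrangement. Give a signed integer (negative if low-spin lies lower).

Ligand charges: 4×(-1) from CN⁻ and 1×(+0) from bipy sum to -4; with overall charge -1, Fe is +3.
Fe sits in group 8; removing 3 electrons leaves Fe³⁺ with 8 − 3 = 5 d electrons.
High-spin d⁵ fills as t₂g³ eg² with CFSE 3(−0.4) + 2(+0.6) = 0.0Δₒ = 0 cm⁻¹.
Low-spin: t₂g⁵ eg⁰, orbital CFSE = -2.0Δₒ = -62400 cm⁻¹; plus 2 excess pairs × P = +35370 cm⁻¹; total -27030 cm⁻¹.
The difference is -27030 − (0) = -27030 cm⁻¹, so low-spin lies lower.

-27030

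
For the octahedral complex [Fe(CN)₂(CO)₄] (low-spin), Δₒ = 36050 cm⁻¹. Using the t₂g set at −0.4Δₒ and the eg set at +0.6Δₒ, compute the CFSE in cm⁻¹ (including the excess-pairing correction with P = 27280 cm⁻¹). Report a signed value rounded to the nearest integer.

Ligand charges: 2×(-1) from CN⁻ and 4×(+0) from CO sum to -2; with overall charge +0, Fe is +2.
Fe is in group 8, so Fe²⁺ is d⁶ (8 − 2 = 6).
Electron filling gives t₂g⁶ eg⁰.
Orbital CFSE = 6(-0.4) + 0(0.6) = -2.4Δₒ = -2.4 × 36050 = -86520 cm⁻¹.
High-spin d⁶ would be t₂g⁴ eg² with 1 pair; low-spin has 3, so 2 excess pairs cost +2P = +54560 cm⁻¹.
Combining: -86520 + 54560 = -31960 cm⁻¹.

-31960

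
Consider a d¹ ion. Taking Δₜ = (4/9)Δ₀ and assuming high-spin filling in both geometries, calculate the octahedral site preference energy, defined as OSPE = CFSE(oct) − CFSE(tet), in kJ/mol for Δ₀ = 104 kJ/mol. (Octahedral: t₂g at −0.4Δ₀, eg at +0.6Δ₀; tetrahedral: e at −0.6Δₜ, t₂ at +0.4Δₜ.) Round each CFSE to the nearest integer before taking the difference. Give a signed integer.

Octahedral (high-spin): t2g^1 e_g^0, CFSE = 1(−0.4) + 0(+0.6) = -0.4Δ₀ = -0.4 × 104 = -42 kJ/mol.
In a tetrahedral site the filling is e^1 t2^0: CFSE(tet) = -0.6Δₜ = -0.6 × (4/9)(104) = -28 kJ/mol.
OSPE = CFSE(oct) − CFSE(tet) = -42 − (-28) = -14 kJ/mol.

-14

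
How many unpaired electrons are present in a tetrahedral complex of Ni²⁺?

2

Ni²⁺: group 10, so d-count = 10 − 2 = 8.
Tetrahedral splitting is small, so the complex is high-spin.
Configuration: e^4 t2^4, giving 2 unpaired electrons.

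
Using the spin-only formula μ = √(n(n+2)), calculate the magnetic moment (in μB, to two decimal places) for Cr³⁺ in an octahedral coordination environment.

3.87 μB

Group 6 minus oxidation state +3 gives a d³ configuration for Cr³⁺.
For octahedral d³ the high- and low-spin configurations coincide.
Configuration: t2g^3 e_g^0 → 3 unpaired electrons.
μ(spin-only) = √[3(3+2)] = √15 ≈ 3.87 μB.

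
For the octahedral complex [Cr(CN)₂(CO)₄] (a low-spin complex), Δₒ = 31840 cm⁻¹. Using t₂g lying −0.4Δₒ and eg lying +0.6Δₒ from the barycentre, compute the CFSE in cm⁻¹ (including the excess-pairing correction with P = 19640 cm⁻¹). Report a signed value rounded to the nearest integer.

Ligand charges: 2×(-1) from CN⁻ and 4×(+0) from CO sum to -2; with overall charge +0, Cr is +2.
Cr²⁺: group 6, so d-count = 6 − 2 = 4.
The d⁴ electrons fill as t₂g⁴ eg⁰.
The orbital stabilization is -1.6Δₒ = -1.6 × 31840 = -50944 cm⁻¹.
Pairing penalty: 1 pair vs 0 in the high-spin reference → 1 extra × P = 19640 cm⁻¹.
Net CFSE = -50944 + 19640 = -31304 cm⁻¹.

-31304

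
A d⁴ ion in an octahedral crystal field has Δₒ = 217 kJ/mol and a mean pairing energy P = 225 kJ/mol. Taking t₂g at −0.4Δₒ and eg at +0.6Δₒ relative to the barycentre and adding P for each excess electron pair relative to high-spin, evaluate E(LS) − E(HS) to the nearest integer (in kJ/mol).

High-spin d⁴ fills as t₂g³ eg¹ with CFSE 3(−0.4) + 1(+0.6) = -0.6Δₒ = -130 kJ/mol.
For low-spin the configuration is t₂g⁴ eg⁰: orbital energy -1.6 × 217 = -347 kJ/mol, and 1 additional pair relative to high-spin adds 225 kJ/mol, giving -122 kJ/mol.
The difference is -122 − (-130) = 8 kJ/mol, so high-spin lies lower.

8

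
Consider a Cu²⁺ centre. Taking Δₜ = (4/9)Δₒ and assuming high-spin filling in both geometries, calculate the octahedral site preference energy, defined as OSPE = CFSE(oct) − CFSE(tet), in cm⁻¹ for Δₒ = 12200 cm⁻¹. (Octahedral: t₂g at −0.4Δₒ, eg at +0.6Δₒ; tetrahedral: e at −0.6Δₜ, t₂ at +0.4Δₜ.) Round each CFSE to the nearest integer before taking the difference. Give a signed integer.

Cu is in group 11, so Cu²⁺ is d⁹ (11 − 2 = 9).
Octahedral high-spin t2g^6 e_g^3: CFSE = -0.6 × 12200 = -7320 cm⁻¹.
Tetrahedral: e^4 t2^5, CFSE = 4(−0.6) + 5(+0.4) = -0.4Δₜ = -0.4 × (4/9) × 12200 = -2169 cm⁻¹.
Subtracting, OSPE = -7320 − (-2169) = -5151 cm⁻¹.

-5151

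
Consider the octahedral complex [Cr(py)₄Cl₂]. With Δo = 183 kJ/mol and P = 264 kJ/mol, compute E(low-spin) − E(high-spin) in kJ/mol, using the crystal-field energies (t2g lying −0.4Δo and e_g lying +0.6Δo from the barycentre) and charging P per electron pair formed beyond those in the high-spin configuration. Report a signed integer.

81

Ligand charges: 4×(+0) from py and 2×(-1) from Cl⁻ sum to -2; with overall charge +0, Cr is +2.
Cr is in group 6, so Cr²⁺ is d⁴ (6 − 2 = 4).
High-spin: t2g^3 e_g^1, CFSE = -0.6Δo = -110 kJ/mol.
Low-spin t2g^4 e_g^0 gives -1.6Δo = -293 kJ/mol, but forming 1 extra pair costs 1P = 264 kJ/mol, so E(LS) = -293 + 264 = -29 kJ/mol.
Thus E(LS) − E(HS) = 81 kJ/mol.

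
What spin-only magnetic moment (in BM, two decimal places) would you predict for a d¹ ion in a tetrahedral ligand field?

Tetrahedral splitting is small, so the complex is high-spin.
Configuration: e¹ t₂⁰ → 1 unpaired electron.
μ(spin-only) = √[1(1+2)] = √3 ≈ 1.73 BM.

1.73 BM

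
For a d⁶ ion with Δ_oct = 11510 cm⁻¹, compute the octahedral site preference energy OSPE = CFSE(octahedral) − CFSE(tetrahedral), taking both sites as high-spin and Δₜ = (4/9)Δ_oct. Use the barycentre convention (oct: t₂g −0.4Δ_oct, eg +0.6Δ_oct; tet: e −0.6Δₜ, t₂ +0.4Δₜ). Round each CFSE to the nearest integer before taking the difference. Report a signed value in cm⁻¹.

-1535

In an octahedral site d⁶ (HS) is t₂g⁴ eg², giving CFSE(oct) = -0.4Δ_oct = -4604 cm⁻¹.
Tetrahedral e³ t₂³ gives -0.6Δₜ = -0.6 × (4/9) × 11510 = -3069 cm⁻¹.
OSPE = CFSE(oct) − CFSE(tet) = -4604 − (-3069) = -1535 cm⁻¹.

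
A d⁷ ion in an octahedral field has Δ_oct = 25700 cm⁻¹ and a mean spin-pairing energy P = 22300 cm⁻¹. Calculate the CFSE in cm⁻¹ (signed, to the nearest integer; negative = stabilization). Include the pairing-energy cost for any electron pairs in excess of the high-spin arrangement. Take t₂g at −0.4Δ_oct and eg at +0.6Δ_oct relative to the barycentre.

-23960

Here Δ_oct > P (25700 > 22300), so the low-spin state is favoured.
Filling d⁷ accordingly: t₂g⁶ eg¹.
Orbital CFSE = -1.8Δ_oct = -1.8 × 25700 = -46260 cm⁻¹.
Excess pairs vs high-spin: 3 − 2 = 1; pairing cost = +22300 cm⁻¹.
Net CFSE = -46260 + 22300 = -23960 cm⁻¹.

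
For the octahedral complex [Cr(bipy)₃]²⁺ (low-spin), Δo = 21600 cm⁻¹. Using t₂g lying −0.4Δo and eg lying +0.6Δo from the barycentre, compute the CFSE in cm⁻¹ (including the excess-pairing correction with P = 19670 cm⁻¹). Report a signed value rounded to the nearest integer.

-14890

bipy is neutral, so the +2 overall charge sits on Cr: oxidation state +2.
Group 6 minus oxidation state +2 gives a d⁴ configuration for Cr²⁺.
The d⁴ electrons fill as t₂g⁴ eg⁰.
CFSE(orbital) = 4×(-0.4Δo) + 0×(0.6Δo) = -1.6Δo; with Δo = 21600 cm⁻¹ that is -34560 cm⁻¹.
Pairing penalty: 1 pair vs 0 in the high-spin reference → 1 extra × P = 19670 cm⁻¹.
Net CFSE = -34560 + 19670 = -14890 cm⁻¹.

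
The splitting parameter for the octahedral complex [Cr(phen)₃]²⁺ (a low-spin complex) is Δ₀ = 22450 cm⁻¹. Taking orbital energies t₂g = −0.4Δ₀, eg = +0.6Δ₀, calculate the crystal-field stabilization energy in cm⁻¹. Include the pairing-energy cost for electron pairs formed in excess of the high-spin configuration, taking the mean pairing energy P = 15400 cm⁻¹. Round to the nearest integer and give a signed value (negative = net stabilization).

phen is neutral, so the +2 overall charge sits on Cr: oxidation state +2.
Group 6 minus oxidation state +2 gives a d⁴ configuration for Cr²⁺.
Electron filling gives t₂g⁴ eg⁰.
The orbital stabilization is -1.6Δ₀ = -1.6 × 22450 = -35920 cm⁻¹.
High-spin d⁴ would be t₂g³ eg¹ with 0 pairs; low-spin has 1, so 1 excess pair costs +1P = +15400 cm⁻¹.
Combining: -35920 + 15400 = -20520 cm⁻¹.

-20520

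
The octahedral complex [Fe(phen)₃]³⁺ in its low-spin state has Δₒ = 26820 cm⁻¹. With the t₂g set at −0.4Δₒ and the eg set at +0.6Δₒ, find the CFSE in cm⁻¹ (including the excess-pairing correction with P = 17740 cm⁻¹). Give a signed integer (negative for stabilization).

phen is neutral, so the +3 overall charge sits on Fe: oxidation state +3.
Fe³⁺: group 8, so d-count = 8 − 3 = 5.
Electron filling gives t₂g⁵ eg⁰.
Orbital CFSE = 5(-0.4) + 0(0.6) = -2.0Δₒ = -2.0 × 26820 = -53640 cm⁻¹.
Pairing penalty: 2 pairs vs 0 in the high-spin reference → 2 extra × P = 35480 cm⁻¹.
Net CFSE = -53640 + 35480 = -18160 cm⁻¹.

-18160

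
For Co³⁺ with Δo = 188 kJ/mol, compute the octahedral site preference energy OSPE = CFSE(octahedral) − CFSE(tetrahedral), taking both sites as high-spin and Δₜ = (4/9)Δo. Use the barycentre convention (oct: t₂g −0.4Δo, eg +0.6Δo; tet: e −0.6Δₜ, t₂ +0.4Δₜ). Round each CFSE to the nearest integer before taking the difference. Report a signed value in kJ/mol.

-25

Co sits in group 9; removing 3 electrons leaves Co³⁺ with 9 − 3 = 6 d electrons.
Octahedral (high-spin): t₂g⁴ eg², CFSE = 4(−0.4) + 2(+0.6) = -0.4Δo = -0.4 × 188 = -75 kJ/mol.
Tetrahedral e³ t₂³ gives -0.6Δₜ = -0.6 × (4/9) × 188 = -50 kJ/mol.
OSPE = CFSE(oct) − CFSE(tet) = -75 − (-50) = -25 kJ/mol.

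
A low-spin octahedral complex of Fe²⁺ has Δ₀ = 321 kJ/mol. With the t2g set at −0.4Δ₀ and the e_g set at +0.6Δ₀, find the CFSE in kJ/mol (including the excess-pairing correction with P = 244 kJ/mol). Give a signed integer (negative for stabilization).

-282

Group 8 minus oxidation state +2 gives a d⁶ configuration for Fe²⁺.
Electron filling gives t2g^6 e_g^0.
CFSE(orbital) = 6×(-0.4Δ₀) + 0×(0.6Δ₀) = -2.4Δ₀; with Δ₀ = 321 kJ/mol that is -770 kJ/mol.
Relative to high-spin t2g^4 e_g^2 (1 paired), the low-spin configuration has 2 additional pairs, contributing +2 × 244 = +488 kJ/mol.
Combining: -770 + 488 = -282 kJ/mol.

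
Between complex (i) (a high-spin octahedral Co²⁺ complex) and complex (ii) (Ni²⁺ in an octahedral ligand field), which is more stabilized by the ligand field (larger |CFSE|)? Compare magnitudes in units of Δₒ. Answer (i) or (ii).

(i): Co is in group 9, so Co²⁺ is d⁷ (9 − 2 = 7); t₂g⁵ eg², CFSE = -0.8Δₒ.
(ii): Ni sits in group 10; removing 2 electrons leaves Ni²⁺ with 10 − 2 = 8 d electrons; t₂g⁶ eg², CFSE = -1.2Δₒ.
So (ii) has the larger |CFSE|.

(ii)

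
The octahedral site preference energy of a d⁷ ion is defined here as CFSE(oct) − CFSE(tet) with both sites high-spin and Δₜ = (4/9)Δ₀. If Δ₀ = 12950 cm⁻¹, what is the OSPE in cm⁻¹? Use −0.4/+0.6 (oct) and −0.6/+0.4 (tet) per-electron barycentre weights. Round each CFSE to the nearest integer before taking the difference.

-3453

Octahedral high-spin t₂g⁵ eg²: CFSE = -0.8 × 12950 = -10360 cm⁻¹.
In a tetrahedral site the filling is e⁴ t₂³: CFSE(tet) = -1.2Δₜ = -1.2 × (4/9)(12950) = -6907 cm⁻¹.
OSPE = CFSE(oct) − CFSE(tet) = -10360 − (-6907) = -3453 cm⁻¹.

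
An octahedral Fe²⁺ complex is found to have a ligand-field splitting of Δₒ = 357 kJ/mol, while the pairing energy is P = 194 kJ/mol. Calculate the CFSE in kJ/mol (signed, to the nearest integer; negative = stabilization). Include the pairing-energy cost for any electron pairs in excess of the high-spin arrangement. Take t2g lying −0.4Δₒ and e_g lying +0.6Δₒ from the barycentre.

Fe²⁺: group 8, so d-count = 8 − 2 = 6.
Δₒ > P, so pairing is preferred: the ground state is low-spin.
Filling d⁶ accordingly: t2g^6 e_g^0.
Orbital CFSE = -2.4Δₒ = -2.4 × 357 = -857 kJ/mol.
Excess pairs vs high-spin: 3 − 1 = 2; pairing cost = +388 kJ/mol.
Net CFSE = -857 + 388 = -469 kJ/mol.

-469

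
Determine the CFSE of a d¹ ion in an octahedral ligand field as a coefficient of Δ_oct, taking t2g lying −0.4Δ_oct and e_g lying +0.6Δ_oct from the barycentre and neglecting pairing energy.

For octahedral d¹ the high- and low-spin configurations coincide.
Configuration: t2g^1 e_g^0.
CFSE = 1(-0.4Δ_oct) + 0(0.6Δ_oct) = -0.4Δ_oct + 0.0Δ_oct = -0.4Δ_oct.

-0.4 Δ_oct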